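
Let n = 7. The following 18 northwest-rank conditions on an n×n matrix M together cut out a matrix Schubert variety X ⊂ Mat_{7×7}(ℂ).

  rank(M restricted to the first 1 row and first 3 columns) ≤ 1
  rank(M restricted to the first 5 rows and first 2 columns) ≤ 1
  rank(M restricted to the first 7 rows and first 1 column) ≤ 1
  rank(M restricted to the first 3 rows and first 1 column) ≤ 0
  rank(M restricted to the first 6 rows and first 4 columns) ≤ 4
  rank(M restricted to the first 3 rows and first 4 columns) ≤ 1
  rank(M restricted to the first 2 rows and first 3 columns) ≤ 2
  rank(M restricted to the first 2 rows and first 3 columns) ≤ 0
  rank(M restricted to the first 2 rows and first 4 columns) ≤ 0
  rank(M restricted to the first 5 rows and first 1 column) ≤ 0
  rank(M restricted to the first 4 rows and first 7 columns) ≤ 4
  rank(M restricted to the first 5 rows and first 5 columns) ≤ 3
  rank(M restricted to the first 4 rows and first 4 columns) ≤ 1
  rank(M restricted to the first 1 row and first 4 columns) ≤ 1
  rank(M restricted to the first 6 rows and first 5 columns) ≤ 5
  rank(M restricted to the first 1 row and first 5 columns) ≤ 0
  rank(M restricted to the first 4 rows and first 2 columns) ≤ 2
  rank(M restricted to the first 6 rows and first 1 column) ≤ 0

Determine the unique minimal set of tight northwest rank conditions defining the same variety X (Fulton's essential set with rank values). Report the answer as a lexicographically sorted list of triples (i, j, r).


Reconstructing r_w from the 18 given conditions:

  0 | 0 | 0 | 0 | 0 | 1 | 1
  0 | 0 | 0 | 0 | 1 | 2 | 2
  0 | 1 | 1 | 1 | 2 | 3 | 3
  0 | 1 | 1 | 1 | 2 | 3 | 4
  0 | 1 | 2 | 2 | 3 | 4 | 5
  0 | 1 | 2 | 3 | 4 | 5 | 6
  1 | 2 | 3 | 4 | 5 | 6 | 7

so w = (6, 5, 2, 7, 3, 4, 1).

Rothe diagram D(w) (15 cells), 4 SE-corners (essential conditions):

[(1, 5, 0), (2, 4, 0), (4, 4, 1), (6, 1, 0)]


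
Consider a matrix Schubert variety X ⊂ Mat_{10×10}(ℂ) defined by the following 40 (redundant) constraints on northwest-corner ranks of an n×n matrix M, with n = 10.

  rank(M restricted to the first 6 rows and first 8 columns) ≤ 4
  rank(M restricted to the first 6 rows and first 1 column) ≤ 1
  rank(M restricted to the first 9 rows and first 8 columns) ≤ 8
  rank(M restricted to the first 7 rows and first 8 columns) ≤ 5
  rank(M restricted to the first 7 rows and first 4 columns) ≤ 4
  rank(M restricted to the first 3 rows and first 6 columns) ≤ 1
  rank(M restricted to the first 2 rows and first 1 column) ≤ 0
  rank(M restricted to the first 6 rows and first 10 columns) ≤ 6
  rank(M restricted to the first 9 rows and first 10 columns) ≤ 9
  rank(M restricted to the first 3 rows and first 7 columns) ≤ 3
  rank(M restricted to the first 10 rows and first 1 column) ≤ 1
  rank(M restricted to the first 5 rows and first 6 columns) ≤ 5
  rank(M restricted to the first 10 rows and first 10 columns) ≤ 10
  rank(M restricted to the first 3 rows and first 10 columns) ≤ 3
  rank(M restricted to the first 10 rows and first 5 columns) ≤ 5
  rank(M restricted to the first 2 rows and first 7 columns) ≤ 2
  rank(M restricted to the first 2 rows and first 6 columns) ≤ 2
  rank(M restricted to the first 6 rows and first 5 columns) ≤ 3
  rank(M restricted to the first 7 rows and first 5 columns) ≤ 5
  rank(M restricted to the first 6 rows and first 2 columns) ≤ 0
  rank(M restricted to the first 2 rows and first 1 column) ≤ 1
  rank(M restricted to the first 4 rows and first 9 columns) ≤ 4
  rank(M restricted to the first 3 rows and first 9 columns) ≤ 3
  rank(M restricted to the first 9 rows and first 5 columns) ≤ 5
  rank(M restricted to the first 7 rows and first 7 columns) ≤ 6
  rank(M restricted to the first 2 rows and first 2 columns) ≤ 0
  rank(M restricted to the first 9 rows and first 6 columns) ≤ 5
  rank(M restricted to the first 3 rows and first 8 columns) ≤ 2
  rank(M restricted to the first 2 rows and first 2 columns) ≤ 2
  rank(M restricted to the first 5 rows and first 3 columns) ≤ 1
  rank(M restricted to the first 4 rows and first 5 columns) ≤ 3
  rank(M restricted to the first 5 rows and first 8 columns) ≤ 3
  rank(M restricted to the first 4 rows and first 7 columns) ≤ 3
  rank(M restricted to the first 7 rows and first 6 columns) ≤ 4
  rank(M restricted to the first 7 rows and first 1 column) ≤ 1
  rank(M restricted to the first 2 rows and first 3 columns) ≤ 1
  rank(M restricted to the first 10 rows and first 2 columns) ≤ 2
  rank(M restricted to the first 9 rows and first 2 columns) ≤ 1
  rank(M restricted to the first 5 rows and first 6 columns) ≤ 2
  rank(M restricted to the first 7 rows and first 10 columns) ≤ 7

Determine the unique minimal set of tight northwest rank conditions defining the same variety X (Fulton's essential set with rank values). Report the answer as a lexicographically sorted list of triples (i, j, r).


Reconstructing r_w from the 40 given conditions:

  i=1: 0 0 1 1 1 1 1 1 1 1
  i=2: 0 0 1 1 1 1 2 2 2 2
  i=3: 0 0 1 1 1 1 2 2 3 3
  i=4: 0 0 1 2 2 2 3 3 4 4
  i=5: 0 0 1 2 2 2 3 3 4 5
  i=6: 0 0 1 2 3 3 4 4 5 6
  i=7: 1 1 2 3 4 4 5 5 6 7
  i=8: 1 1 2 3 4 5 6 6 7 8
  i=9: 1 1 2 3 4 5 6 7 8 9
  i=10: 1 2 3 4 5 6 7 8 9 10

the unique w with this rank table is (3, 7, 9, 4, 10, 5, 1, 6, 8, 2).

|D(w)|=24, |Ess(w)|=6:

[(3, 6, 1), (3, 8, 2), (5, 6, 2), (5, 8, 3), (6, 2, 0), (9, 2, 1)]


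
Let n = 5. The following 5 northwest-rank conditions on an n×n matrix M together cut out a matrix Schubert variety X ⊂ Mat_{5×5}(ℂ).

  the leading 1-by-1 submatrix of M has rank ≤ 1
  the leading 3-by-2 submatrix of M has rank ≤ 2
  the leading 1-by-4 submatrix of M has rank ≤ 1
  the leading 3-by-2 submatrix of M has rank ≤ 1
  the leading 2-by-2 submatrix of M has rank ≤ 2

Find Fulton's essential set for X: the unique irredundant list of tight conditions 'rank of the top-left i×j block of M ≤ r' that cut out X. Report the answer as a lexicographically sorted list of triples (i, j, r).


Recovering R(i,j) via the rank-extension bound from the 5 conditions:

  i=1: 1, 1, 1, 1, 1
  i=2: 1, 1, 2, 2, 2
  i=3: 1, 1, 2, 3, 3
  i=4: 1, 2, 3, 4, 4
  i=5: 1, 2, 3, 4, 5

so w = (1, 3, 4, 2, 5).

Fulton essential set (1 of the 2 Rothe cells):

[(3, 2, 1)]


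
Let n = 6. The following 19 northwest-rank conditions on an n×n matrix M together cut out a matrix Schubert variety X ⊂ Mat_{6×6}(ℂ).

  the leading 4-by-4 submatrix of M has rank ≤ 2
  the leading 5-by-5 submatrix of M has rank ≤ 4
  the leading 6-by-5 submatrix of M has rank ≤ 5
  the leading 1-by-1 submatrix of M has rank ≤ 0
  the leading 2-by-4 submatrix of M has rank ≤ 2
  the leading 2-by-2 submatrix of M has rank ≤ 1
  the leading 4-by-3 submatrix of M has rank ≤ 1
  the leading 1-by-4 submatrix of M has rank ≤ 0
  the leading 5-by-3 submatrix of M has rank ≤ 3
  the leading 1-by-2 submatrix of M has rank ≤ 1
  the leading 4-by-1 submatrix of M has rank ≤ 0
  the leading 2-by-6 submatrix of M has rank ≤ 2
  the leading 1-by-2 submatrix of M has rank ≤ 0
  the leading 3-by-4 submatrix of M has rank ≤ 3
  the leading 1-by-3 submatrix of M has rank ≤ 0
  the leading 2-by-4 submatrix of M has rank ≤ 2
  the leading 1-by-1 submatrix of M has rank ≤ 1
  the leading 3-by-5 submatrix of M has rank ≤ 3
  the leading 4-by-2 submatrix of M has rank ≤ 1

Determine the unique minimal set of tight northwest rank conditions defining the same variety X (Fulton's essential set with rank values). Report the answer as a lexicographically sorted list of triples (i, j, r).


The tightest implied rank at each (i,j), from the 19 conditions:

  0, 0, 0, 0, 1, 1
  0, 1, 1, 1, 2, 2
  0, 1, 1, 2, 3, 3
  0, 1, 1, 2, 3, 4
  1, 2, 2, 3, 4, 5
  1, 2, 3, 4, 5, 6

second differences of R give the permutation w = (5, 2, 4, 6, 1, 3).

3 SE-corners of the 9-cell Rothe diagram give Ess(w):

[(1, 4, 0), (4, 1, 0), (4, 3, 1)]


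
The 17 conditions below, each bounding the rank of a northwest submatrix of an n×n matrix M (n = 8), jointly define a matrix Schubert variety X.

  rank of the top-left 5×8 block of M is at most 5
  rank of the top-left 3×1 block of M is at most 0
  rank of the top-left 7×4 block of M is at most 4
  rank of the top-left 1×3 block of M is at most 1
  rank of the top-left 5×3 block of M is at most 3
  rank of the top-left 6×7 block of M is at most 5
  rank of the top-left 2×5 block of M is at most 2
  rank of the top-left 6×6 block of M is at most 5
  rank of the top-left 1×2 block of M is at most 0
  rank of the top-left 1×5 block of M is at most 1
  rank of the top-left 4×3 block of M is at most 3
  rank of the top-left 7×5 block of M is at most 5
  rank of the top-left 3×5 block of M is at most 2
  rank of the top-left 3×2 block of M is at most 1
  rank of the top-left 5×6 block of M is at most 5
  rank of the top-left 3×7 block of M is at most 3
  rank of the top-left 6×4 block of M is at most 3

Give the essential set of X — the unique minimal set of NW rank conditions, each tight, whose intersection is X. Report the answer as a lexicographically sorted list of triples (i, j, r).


Propagating the 17 rank bounds to every northwest block:

  i=1: 0 | 0 | 1 | 1 | 1 | 1 | 1 | 1
  i=2: 0 | 1 | 2 | 2 | 2 | 2 | 2 | 2
  i=3: 0 | 1 | 2 | 2 | 2 | 3 | 3 | 3
  i=4: 1 | 2 | 3 | 3 | 3 | 4 | 4 | 4
  i=5: 1 | 2 | 3 | 3 | 4 | 5 | 5 | 5
  i=6: 1 | 2 | 3 | 3 | 4 | 5 | 5 | 6
  i=7: 1 | 2 | 3 | 4 | 5 | 6 | 6 | 7
  i=8: 1 | 2 | 3 | 4 | 5 | 6 | 7 | 8

reading off 1-entries of Δ²R: w = (3, 2, 6, 1, 5, 8, 4, 7).

ℓ(w)=9; the 5 essential cells (i,j,r):

[(1, 2, 0), (3, 1, 0), (3, 5, 2), (6, 4, 3), (6, 7, 5)]


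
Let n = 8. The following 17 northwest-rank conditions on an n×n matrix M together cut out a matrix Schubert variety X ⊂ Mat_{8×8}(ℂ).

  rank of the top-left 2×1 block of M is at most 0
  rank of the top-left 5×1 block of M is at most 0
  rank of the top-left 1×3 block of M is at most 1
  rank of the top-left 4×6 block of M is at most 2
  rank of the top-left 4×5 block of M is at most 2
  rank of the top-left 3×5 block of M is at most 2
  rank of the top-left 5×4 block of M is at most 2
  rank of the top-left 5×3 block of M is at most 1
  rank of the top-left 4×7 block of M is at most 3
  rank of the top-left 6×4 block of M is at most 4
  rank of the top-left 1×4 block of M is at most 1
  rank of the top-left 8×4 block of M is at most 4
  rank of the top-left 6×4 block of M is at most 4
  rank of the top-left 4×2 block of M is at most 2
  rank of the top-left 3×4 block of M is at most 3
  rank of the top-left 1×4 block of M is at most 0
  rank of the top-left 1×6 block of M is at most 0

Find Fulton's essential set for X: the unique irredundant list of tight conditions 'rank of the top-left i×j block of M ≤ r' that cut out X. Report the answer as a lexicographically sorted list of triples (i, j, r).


Reconstructing r_w from the 17 given conditions:

  0, 0, 0, 0, 0, 0, 1, 1
  0, 1, 1, 1, 1, 1, 2, 2
  0, 1, 1, 2, 2, 2, 3, 3
  0, 1, 1, 2, 2, 2, 3, 4
  0, 1, 1, 2, 3, 3, 4, 5
  1, 2, 2, 3, 4, 4, 5, 6
  1, 2, 3, 4, 5, 5, 6, 7
  1, 2, 3, 4, 5, 6, 7, 8

reading off 1-entries of Δ²R: w = (7, 2, 4, 8, 5, 1, 3, 6).

D(w) has 15 cells with 4 SE-corners; essential set:

[(1, 6, 0), (4, 6, 2), (5, 1, 0), (5, 3, 1)]


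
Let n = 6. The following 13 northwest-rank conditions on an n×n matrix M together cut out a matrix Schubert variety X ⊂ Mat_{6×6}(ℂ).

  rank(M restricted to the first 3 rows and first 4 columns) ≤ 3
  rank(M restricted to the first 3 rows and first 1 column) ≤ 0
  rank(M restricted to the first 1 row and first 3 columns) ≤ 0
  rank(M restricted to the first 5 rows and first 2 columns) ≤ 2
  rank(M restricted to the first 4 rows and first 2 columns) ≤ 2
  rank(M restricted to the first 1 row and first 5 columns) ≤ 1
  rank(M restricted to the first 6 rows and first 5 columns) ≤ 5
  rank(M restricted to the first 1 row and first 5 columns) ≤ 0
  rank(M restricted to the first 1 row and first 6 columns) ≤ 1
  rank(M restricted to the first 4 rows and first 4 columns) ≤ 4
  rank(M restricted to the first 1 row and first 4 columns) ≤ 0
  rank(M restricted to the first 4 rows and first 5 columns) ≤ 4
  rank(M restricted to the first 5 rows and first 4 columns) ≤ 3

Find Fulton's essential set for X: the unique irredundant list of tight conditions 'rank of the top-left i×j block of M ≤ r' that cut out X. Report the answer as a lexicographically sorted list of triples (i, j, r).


Computing R[i][j] = min implied NW-rank bound (n=6, 13 conditions):

  row 1: 0  0  0  0  0  1
  row 2: 0  1  1  1  1  2
  row 3: 0  1  2  2  2  3
  row 4: 1  2  3  3  3  4
  row 5: 1  2  3  3  4  5
  row 6: 1  2  3  4  5  6

reading off 1-entries of Δ²R: w = (6, 2, 3, 1, 5, 4).

ℓ(w)=8; the 3 essential cells (i,j,r):

[(1, 5, 0), (3, 1, 0), (5, 4, 3)]


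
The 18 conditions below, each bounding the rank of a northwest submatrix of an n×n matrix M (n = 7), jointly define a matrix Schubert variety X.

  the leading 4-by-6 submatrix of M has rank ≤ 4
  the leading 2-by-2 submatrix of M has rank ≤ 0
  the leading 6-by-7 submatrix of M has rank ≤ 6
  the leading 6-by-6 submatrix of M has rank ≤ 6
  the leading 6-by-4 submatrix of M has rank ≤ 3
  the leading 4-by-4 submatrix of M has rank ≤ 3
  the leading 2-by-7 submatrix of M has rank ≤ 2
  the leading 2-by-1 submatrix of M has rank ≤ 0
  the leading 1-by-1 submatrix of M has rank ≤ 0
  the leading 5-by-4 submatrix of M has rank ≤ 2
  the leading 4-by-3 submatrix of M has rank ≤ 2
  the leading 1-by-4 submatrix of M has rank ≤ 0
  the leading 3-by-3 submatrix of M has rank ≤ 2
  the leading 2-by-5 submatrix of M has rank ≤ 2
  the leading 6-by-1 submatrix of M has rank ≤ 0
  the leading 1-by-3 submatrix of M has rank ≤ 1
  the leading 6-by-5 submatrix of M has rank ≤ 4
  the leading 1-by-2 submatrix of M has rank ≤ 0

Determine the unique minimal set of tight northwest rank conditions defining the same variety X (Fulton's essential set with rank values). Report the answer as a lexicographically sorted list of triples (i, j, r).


Computing R[i][j] = min implied NW-rank bound (n=7, 18 conditions):

  0  0  0  0  1  1  1
  0  0  1  1  2  2  2
  0  1  2  2  3  3  3
  0  1  2  2  3  4  4
  0  1  2  2  3  4  5
  0  1  2  3  4  5  6
  1  2  3  4  5  6  7

second differences of R give the permutation w = (5, 3, 2, 6, 7, 4, 1).

D(w) has 12 cells with 4 SE-corners; essential set:

[(1, 4, 0), (2, 2, 0), (5, 4, 2), (6, 1, 0)]


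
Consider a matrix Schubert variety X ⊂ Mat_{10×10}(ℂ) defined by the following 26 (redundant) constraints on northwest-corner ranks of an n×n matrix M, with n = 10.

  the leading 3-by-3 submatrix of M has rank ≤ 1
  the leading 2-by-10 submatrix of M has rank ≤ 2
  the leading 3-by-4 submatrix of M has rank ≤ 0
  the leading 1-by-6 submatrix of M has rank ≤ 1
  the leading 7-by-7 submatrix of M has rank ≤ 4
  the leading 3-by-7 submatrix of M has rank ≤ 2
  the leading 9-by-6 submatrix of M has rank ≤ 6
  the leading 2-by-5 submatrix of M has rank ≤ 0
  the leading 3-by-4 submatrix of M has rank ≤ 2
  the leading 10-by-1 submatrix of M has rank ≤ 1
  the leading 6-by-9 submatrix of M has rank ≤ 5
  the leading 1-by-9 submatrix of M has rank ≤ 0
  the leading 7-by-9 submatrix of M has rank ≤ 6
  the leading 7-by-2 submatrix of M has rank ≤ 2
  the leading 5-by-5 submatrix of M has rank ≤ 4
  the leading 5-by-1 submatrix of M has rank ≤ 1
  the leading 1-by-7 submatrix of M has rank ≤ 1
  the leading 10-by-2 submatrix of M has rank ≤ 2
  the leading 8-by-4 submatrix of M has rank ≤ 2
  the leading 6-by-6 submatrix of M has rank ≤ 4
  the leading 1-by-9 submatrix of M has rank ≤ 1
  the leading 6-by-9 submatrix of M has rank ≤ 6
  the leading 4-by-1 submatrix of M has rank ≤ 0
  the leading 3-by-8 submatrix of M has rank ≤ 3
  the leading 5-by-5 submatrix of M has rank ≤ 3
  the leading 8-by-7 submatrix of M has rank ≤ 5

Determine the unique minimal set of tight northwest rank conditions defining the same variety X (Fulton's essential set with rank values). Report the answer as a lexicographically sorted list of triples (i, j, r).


Computing R[i][j] = min implied NW-rank bound (n=10, 26 conditions):

  i=1: 0  0  0  0  0  0  0  0  0  1
  i=2: 0  0  0  0  0  1  1  1  1  2
  i=3: 0  0  0  0  1  2  2  2  2  3
  i=4: 0  1  1  1  2  3  3  3  3  4
  i=5: 1  2  2  2  3  4  4  4  4  5
  i=6: 1  2  2  2  3  4  4  5  5  6
  i=7: 1  2  2  2  3  4  4  5  6  7
  i=8: 1  2  2  2  3  4  5  6  7  8
  i=9: 1  2  3  3  4  5  6  7  8  9
  i=10: 1  2  3  4  5  6  7  8  9  10

reading off 1-entries of Δ²R: w = (10, 6, 5, 2, 1, 8, 9, 7, 3, 4).

Rothe diagram D(w) (27 cells), 6 SE-corners (essential conditions):

[(1, 9, 0), (2, 5, 0), (3, 4, 0), (4, 1, 0), (7, 7, 4), (8, 4, 2)]


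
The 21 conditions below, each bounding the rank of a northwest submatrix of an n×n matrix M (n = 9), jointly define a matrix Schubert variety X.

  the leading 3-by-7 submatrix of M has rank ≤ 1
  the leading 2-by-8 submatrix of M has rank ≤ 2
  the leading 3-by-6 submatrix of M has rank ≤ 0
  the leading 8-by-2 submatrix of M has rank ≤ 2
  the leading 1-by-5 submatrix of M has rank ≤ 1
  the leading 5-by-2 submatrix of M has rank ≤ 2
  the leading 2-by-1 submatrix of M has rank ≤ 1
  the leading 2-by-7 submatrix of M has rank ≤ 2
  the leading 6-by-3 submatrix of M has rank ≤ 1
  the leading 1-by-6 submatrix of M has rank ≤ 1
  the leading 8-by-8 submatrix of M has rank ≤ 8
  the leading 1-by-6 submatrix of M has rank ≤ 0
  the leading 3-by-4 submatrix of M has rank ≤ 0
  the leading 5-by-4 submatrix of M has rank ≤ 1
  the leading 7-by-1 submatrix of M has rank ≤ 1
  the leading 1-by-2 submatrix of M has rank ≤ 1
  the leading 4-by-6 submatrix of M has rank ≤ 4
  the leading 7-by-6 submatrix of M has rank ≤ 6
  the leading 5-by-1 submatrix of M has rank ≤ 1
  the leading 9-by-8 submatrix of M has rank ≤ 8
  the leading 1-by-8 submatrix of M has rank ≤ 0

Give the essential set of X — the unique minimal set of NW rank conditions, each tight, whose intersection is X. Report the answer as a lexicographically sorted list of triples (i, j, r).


Computing R[i][j] = min implied NW-rank bound (n=9, 21 conditions):

  R[1]: 0, 0, 0, 0, 0, 0, 0, 0, 1
  R[2]: 0, 0, 0, 0, 0, 0, 1, 1, 2
  R[3]: 0, 0, 0, 0, 0, 0, 1, 2, 3
  R[4]: 1, 1, 1, 1, 1, 1, 2, 3, 4
  R[5]: 1, 1, 1, 1, 2, 2, 3, 4, 5
  R[6]: 1, 1, 1, 2, 3, 3, 4, 5, 6
  R[7]: 1, 2, 2, 3, 4, 4, 5, 6, 7
  R[8]: 1, 2, 3, 4, 5, 5, 6, 7, 8
  R[9]: 1, 2, 3, 4, 5, 6, 7, 8, 9

giving w = (9, 7, 8, 1, 5, 4, 2, 3, 6) via Δ²R.

4 SE-corners of the 25-cell Rothe diagram give Ess(w):

[(1, 8, 0), (3, 6, 0), (5, 4, 1), (6, 3, 1)]


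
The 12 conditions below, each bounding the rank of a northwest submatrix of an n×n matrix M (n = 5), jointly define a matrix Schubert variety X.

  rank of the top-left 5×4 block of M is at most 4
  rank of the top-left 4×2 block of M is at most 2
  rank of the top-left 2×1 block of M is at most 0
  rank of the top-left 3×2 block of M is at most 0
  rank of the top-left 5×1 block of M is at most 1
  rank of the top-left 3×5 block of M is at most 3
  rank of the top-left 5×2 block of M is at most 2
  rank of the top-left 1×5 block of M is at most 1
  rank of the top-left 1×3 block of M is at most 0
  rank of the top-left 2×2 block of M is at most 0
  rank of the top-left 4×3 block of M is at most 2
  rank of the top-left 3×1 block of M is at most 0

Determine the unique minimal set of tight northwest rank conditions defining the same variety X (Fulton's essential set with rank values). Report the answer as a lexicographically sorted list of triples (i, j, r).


Propagating the 12 rank bounds to every northwest block:

  i=1: 0 0 0 1 1
  i=2: 0 0 1 2 2
  i=3: 0 0 1 2 3
  i=4: 1 1 2 3 4
  i=5: 1 2 3 4 5

so w = (4, 3, 5, 1, 2).

Rothe diagram D(w) (7 cells), 2 SE-corners (essential conditions):

[(1, 3, 0), (3, 2, 0)]


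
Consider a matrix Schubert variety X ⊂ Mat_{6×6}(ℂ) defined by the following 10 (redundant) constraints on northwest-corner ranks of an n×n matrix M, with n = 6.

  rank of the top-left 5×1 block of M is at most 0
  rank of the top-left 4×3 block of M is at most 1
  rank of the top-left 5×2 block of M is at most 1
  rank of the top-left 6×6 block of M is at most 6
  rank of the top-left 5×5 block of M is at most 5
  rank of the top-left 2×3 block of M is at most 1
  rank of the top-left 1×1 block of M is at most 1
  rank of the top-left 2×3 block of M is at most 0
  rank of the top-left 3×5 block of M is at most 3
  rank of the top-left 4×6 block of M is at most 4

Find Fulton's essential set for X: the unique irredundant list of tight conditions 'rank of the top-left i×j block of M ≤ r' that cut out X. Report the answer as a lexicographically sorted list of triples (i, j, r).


Rank table r_w(6×6) implied by the 10 constraints:

  i=1: 0, 0, 0, 1, 1, 1
  i=2: 0, 0, 0, 1, 2, 2
  i=3: 0, 1, 1, 2, 3, 3
  i=4: 0, 1, 1, 2, 3, 4
  i=5: 0, 1, 2, 3, 4, 5
  i=6: 1, 2, 3, 4, 5, 6

reading off 1-entries of Δ²R: w = (4, 5, 2, 6, 3, 1).

ℓ(w)=10; the 3 essential cells (i,j,r):

[(2, 3, 0), (4, 3, 1), (5, 1, 0)]


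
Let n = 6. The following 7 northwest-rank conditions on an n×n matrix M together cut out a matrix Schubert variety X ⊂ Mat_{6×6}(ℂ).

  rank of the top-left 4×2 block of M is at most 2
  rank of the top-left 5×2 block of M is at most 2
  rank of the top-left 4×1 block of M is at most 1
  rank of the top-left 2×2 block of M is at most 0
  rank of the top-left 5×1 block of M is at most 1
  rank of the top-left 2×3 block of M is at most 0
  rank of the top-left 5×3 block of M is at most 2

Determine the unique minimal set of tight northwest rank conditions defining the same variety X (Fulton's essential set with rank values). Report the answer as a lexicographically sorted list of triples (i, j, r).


Propagating the 7 rank bounds to every northwest block:

  0  0  0  1  1  1
  0  0  0  1  2  2
  1  1  1  2  3  3
  1  2  2  3  4  4
  1  2  2  3  4  5
  1  2  3  4  5  6

so w = (4, 5, 1, 2, 6, 3).

ℓ(w)=7; the 2 essential cells (i,j,r):

[(2, 3, 0), (5, 3, 2)]


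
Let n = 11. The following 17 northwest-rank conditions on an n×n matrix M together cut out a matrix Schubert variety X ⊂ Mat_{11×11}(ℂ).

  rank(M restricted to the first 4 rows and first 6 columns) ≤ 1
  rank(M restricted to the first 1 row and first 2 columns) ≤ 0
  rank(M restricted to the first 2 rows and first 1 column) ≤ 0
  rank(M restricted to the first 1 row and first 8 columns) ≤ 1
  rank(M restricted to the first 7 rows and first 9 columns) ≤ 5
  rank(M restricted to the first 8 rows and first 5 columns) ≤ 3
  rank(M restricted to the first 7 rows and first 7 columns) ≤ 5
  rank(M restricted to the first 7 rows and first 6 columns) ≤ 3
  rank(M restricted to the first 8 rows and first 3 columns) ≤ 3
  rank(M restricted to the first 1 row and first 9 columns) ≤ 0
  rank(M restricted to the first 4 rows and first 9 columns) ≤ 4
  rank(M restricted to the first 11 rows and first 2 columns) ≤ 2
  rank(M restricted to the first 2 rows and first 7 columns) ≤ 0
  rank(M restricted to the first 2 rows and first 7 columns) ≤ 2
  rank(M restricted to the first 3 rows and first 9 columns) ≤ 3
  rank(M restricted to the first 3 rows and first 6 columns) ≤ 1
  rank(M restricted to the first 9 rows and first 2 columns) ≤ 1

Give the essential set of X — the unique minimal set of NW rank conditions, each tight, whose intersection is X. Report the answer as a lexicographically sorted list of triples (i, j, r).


Computing R[i][j] = min implied NW-rank bound (n=11, 17 conditions):

  R[1]: 0  0  0  0  0  0  0  0  0  1  1
  R[2]: 0  0  0  0  0  0  0  1  1  2  2
  R[3]: 1  1  1  1  1  1  1  2  2  3  3
  R[4]: 1  1  1  1  1  1  2  3  3  4  4
  R[5]: 1  1  2  2  2  2  3  4  4  5  5
  R[6]: 1  1  2  3  3  3  4  5  5  6  6
  R[7]: 1  1  2  3  3  3  4  5  5  6  7
  R[8]: 1  1  2  3  3  4  5  6  6  7  8
  R[9]: 1  1  2  3  4  5  6  7  7  8  9
  R[10]: 1  2  3  4  5  6  7  8  8  9  10
  R[11]: 1  2  3  4  5  6  7  8  9  10  11

reading off 1-entries of Δ²R: w = (10, 8, 1, 7, 3, 4, 11, 6, 5, 2, 9).

Rothe diagram D(w) (30 cells), 7 SE-corners (essential conditions):

[(1, 9, 0), (2, 7, 0), (4, 6, 1), (7, 6, 3), (7, 9, 5), (8, 5, 3), (9, 2, 1)]


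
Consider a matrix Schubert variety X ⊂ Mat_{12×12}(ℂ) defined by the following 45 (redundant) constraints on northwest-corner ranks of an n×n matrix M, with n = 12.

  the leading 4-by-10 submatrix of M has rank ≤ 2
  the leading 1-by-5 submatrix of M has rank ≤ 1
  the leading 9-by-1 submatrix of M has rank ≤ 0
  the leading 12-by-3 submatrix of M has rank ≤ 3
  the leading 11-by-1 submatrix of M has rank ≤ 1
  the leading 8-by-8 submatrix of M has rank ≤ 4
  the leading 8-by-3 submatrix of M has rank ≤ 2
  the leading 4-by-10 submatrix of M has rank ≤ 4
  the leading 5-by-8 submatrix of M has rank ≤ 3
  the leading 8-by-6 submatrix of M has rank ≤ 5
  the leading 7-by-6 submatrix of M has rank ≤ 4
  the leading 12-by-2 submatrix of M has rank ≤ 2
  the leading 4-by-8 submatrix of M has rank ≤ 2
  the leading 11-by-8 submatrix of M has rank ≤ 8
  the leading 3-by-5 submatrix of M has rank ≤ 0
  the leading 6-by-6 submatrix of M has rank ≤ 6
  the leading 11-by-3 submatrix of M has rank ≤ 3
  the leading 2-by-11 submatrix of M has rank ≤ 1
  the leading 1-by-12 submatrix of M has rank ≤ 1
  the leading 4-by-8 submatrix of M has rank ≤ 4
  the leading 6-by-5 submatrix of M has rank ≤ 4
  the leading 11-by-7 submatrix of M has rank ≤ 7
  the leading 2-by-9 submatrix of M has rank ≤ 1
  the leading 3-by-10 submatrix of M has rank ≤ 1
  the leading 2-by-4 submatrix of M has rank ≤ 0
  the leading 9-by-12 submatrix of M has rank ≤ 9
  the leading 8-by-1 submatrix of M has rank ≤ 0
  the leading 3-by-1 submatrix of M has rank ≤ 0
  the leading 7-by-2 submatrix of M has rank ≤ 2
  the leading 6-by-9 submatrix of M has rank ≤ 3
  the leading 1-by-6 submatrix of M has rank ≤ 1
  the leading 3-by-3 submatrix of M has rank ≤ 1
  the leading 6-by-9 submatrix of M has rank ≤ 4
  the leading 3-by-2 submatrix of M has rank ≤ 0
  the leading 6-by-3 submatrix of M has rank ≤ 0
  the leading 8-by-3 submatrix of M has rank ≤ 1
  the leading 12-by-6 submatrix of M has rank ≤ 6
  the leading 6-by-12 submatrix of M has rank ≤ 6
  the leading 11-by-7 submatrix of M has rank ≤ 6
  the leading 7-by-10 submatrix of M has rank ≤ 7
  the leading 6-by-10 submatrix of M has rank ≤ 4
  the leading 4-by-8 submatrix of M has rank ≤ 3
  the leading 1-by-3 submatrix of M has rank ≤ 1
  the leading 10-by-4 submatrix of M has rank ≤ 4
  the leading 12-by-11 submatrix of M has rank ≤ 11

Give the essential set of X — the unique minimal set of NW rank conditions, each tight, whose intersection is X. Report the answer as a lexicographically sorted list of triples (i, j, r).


Computing R[i][j] = min implied NW-rank bound (n=12, 45 conditions):

  R[1]: 0  0  0  0  0  1  1  1  1  1  1  1
  R[2]: 0  0  0  0  0  1  1  1  1  1  1  2
  R[3]: 0  0  0  0  0  1  1  1  1  1  2  3
  R[4]: 0  0  0  1  1  2  2  2  2  2  3  4
  R[5]: 0  0  0  1  2  3  3  3  3  3  4  5
  R[6]: 0  0  0  1  2  3  3  3  3  4  5  6
  R[7]: 0  1  1  2  3  4  4  4  4  5  6  7
  R[8]: 0  1  1  2  3  4  4  4  5  6  7  8
  R[9]: 0  1  2  3  4  5  5  5  6  7  8  9
  R[10]: 1  2  3  4  5  6  6  6  7  8  9  10
  R[11]: 1  2  3  4  5  6  6  7  8  9  10  11
  R[12]: 1  2  3  4  5  6  7  8  9  10  11  12

reading off 1-entries of Δ²R: w = (6, 12, 11, 4, 5, 10, 2, 9, 3, 1, 8, 7).

D(w) has 43 cells with 9 SE-corners; essential set:

[(2, 11, 1), (3, 5, 0), (3, 10, 1), (6, 3, 0), (6, 9, 3), (8, 3, 1), (8, 8, 4), (9, 1, 0), (11, 7, 6)]


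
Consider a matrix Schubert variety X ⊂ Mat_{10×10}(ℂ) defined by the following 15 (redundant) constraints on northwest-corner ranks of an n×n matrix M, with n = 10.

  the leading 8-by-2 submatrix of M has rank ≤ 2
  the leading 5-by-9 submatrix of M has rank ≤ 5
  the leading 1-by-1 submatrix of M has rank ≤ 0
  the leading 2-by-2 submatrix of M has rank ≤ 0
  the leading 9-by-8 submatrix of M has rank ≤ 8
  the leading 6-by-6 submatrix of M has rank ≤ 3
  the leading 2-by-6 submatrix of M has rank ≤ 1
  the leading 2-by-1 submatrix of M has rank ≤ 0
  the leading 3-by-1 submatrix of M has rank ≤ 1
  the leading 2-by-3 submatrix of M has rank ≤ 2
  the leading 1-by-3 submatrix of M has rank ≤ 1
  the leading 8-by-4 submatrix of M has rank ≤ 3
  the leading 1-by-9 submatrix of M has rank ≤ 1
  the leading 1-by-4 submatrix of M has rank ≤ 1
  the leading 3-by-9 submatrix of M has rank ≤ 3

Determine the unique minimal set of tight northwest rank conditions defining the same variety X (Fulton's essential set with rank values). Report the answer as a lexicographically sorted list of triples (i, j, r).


Recovering R(i,j) via the rank-extension bound from the 15 conditions:

  i=1: 0 | 0 | 1 | 1 | 1 | 1 | 1 | 1 | 1 | 1
  i=2: 0 | 0 | 1 | 1 | 1 | 1 | 2 | 2 | 2 | 2
  i=3: 1 | 1 | 2 | 2 | 2 | 2 | 3 | 3 | 3 | 3
  i=4: 1 | 2 | 3 | 3 | 3 | 3 | 4 | 4 | 4 | 4
  i=5: 1 | 2 | 3 | 3 | 3 | 3 | 4 | 5 | 5 | 5
  i=6: 1 | 2 | 3 | 3 | 3 | 3 | 4 | 5 | 6 | 6
  i=7: 1 | 2 | 3 | 3 | 4 | 4 | 5 | 6 | 7 | 7
  i=8: 1 | 2 | 3 | 3 | 4 | 5 | 6 | 7 | 8 | 8
  i=9: 1 | 2 | 3 | 4 | 5 | 6 | 7 | 8 | 9 | 9
  i=10: 1 | 2 | 3 | 4 | 5 | 6 | 7 | 8 | 9 | 10

reading off 1-entries of Δ²R: w = (3, 7, 1, 2, 8, 9, 5, 6, 4, 10).

4 SE-corners of the 15-cell Rothe diagram give Ess(w):

[(2, 2, 0), (2, 6, 1), (6, 6, 3), (8, 4, 3)]


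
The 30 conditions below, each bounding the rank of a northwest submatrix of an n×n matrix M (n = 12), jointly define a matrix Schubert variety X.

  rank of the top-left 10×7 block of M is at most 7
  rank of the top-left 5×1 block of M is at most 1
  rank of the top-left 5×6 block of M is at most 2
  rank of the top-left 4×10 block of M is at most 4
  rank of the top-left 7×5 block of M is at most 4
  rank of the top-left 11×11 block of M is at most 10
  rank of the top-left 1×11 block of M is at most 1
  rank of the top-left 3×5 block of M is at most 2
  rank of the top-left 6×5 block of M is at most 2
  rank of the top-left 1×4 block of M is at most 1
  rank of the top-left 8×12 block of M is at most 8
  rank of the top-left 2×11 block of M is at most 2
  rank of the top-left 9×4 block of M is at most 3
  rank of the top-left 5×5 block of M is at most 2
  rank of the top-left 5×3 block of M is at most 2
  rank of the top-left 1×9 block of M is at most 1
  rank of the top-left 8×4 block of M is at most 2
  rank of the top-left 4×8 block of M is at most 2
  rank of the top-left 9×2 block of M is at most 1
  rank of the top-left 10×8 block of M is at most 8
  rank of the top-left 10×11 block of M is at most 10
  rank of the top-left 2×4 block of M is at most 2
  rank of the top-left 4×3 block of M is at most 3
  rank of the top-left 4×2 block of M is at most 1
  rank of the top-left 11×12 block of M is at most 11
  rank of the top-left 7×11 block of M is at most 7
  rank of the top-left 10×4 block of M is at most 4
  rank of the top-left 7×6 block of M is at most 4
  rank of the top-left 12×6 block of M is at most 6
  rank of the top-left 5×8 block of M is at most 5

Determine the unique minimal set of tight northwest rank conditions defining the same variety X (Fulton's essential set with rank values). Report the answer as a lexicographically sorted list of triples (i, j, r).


Computing R[i][j] = min implied NW-rank bound (n=12, 30 conditions):

  R[1]: 1 | 1 | 1 | 1 | 1 | 1 | 1 | 1 | 1 | 1 | 1 | 1
  R[2]: 1 | 1 | 2 | 2 | 2 | 2 | 2 | 2 | 2 | 2 | 2 | 2
  R[3]: 1 | 1 | 2 | 2 | 2 | 2 | 2 | 2 | 3 | 3 | 3 | 3
  R[4]: 1 | 1 | 2 | 2 | 2 | 2 | 2 | 2 | 3 | 4 | 4 | 4
  R[5]: 1 | 1 | 2 | 2 | 2 | 2 | 3 | 3 | 4 | 5 | 5 | 5
  R[6]: 1 | 1 | 2 | 2 | 2 | 3 | 4 | 4 | 5 | 6 | 6 | 6
  R[7]: 1 | 1 | 2 | 2 | 3 | 4 | 5 | 5 | 6 | 7 | 7 | 7
  R[8]: 1 | 1 | 2 | 2 | 3 | 4 | 5 | 6 | 7 | 8 | 8 | 8
  R[9]: 1 | 1 | 2 | 3 | 4 | 5 | 6 | 7 | 8 | 9 | 9 | 9
  R[10]: 1 | 2 | 3 | 4 | 5 | 6 | 7 | 8 | 9 | 10 | 10 | 10
  R[11]: 1 | 2 | 3 | 4 | 5 | 6 | 7 | 8 | 9 | 10 | 10 | 11
  R[12]: 1 | 2 | 3 | 4 | 5 | 6 | 7 | 8 | 9 | 10 | 11 | 12

second differences of R give the permutation w = (1, 3, 9, 10, 7, 6, 5, 8, 4, 2, 12, 11).

|D(w)|=26, |Ess(w)|=6:

[(4, 8, 2), (5, 6, 2), (6, 5, 2), (8, 4, 2), (9, 2, 1), (11, 11, 10)]


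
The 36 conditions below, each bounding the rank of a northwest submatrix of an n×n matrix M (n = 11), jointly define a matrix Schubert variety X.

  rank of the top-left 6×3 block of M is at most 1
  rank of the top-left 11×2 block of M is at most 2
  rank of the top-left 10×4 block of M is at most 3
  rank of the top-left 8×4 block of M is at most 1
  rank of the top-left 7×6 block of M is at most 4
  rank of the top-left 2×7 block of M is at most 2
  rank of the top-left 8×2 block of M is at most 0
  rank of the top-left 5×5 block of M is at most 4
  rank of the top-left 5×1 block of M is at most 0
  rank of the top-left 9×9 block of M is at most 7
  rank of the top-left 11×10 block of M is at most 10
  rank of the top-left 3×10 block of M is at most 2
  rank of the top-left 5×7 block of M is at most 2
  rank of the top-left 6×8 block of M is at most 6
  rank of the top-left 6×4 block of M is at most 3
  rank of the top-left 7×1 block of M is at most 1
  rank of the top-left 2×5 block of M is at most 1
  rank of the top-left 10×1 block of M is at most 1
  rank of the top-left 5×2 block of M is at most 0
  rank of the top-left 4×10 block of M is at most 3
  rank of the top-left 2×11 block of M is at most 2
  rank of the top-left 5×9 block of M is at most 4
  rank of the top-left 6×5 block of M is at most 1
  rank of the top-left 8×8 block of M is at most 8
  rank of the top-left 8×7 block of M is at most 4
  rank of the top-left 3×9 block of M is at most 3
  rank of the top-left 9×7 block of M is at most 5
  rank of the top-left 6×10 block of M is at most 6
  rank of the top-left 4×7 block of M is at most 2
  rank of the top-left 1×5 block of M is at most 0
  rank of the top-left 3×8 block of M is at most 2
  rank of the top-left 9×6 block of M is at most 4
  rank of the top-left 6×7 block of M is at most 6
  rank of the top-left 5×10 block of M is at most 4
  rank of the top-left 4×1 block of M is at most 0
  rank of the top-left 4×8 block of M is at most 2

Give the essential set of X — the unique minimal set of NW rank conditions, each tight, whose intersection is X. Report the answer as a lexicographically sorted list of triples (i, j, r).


Rank table r_w(11×11) implied by the 36 constraints:

  0, 0, 0, 0, 0, 1, 1, 1, 1, 1, 1
  0, 0, 1, 1, 1, 2, 2, 2, 2, 2, 2
  0, 0, 1, 1, 1, 2, 2, 2, 2, 2, 3
  0, 0, 1, 1, 1, 2, 2, 2, 3, 3, 4
  0, 0, 1, 1, 1, 2, 2, 3, 4, 4, 5
  0, 0, 1, 1, 1, 2, 3, 4, 5, 5, 6
  0, 0, 1, 1, 2, 3, 4, 5, 6, 6, 7
  0, 0, 1, 1, 2, 3, 4, 5, 6, 7, 8
  1, 1, 2, 2, 3, 4, 5, 6, 7, 8, 9
  1, 2, 3, 3, 4, 5, 6, 7, 8, 9, 10
  1, 2, 3, 4, 5, 6, 7, 8, 9, 10, 11

the unique w with this rank table is (6, 3, 11, 9, 8, 7, 5, 10, 1, 2, 4).

ℓ(w)=36; the 7 essential cells (i,j,r):

[(1, 5, 0), (3, 10, 2), (4, 8, 2), (5, 7, 2), (6, 5, 1), (8, 2, 0), (8, 4, 1)]


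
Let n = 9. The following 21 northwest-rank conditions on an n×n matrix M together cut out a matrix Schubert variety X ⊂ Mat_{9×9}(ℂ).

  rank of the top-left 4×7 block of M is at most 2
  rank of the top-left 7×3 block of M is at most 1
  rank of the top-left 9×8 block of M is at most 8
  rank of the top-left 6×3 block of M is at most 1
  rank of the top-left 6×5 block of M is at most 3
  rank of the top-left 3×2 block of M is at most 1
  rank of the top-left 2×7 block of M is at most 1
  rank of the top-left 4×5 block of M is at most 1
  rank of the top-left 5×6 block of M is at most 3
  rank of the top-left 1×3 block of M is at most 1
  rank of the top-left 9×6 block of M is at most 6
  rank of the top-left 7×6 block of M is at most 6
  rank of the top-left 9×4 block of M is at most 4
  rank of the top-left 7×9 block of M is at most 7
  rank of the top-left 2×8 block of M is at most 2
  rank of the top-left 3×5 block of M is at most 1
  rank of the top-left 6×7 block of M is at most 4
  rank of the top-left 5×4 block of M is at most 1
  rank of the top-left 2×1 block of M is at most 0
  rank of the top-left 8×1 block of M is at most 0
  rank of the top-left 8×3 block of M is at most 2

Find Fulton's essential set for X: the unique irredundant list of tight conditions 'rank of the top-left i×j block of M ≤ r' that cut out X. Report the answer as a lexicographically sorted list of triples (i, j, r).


Reconstructing r_w from the 21 given conditions:

  0 | 1 | 1 | 1 | 1 | 1 | 1 | 1 | 1
  0 | 1 | 1 | 1 | 1 | 1 | 1 | 2 | 2
  0 | 1 | 1 | 1 | 1 | 2 | 2 | 3 | 3
  0 | 1 | 1 | 1 | 1 | 2 | 2 | 3 | 4
  0 | 1 | 1 | 1 | 2 | 3 | 3 | 4 | 5
  0 | 1 | 1 | 2 | 3 | 4 | 4 | 5 | 6
  0 | 1 | 1 | 2 | 3 | 4 | 5 | 6 | 7
  0 | 1 | 2 | 3 | 4 | 5 | 6 | 7 | 8
  1 | 2 | 3 | 4 | 5 | 6 | 7 | 8 | 9

reading off 1-entries of Δ²R: w = (2, 8, 6, 9, 5, 4, 7, 3, 1).

D(w) has 24 cells with 6 SE-corners; essential set:

[(2, 7, 1), (4, 5, 1), (4, 7, 2), (5, 4, 1), (7, 3, 1), (8, 1, 0)]


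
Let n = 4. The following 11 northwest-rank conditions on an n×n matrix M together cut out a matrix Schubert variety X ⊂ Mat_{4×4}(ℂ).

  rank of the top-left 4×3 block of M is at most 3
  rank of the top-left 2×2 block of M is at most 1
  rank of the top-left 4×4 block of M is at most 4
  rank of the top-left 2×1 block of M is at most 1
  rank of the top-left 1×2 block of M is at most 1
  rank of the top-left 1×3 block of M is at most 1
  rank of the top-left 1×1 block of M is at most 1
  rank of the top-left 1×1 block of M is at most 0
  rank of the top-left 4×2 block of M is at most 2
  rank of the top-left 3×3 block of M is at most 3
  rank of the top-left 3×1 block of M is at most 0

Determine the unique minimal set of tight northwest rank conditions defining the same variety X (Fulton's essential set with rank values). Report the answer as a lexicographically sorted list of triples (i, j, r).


The tightest implied rank at each (i,j), from the 11 conditions:

  row 1: 0, 1, 1, 1
  row 2: 0, 1, 2, 2
  row 3: 0, 1, 2, 3
  row 4: 1, 2, 3, 4

second differences of R give the permutation w = (2, 3, 4, 1).

ℓ(w)=3; the 1 essential cell (i,j,r):

[(3, 1, 0)]


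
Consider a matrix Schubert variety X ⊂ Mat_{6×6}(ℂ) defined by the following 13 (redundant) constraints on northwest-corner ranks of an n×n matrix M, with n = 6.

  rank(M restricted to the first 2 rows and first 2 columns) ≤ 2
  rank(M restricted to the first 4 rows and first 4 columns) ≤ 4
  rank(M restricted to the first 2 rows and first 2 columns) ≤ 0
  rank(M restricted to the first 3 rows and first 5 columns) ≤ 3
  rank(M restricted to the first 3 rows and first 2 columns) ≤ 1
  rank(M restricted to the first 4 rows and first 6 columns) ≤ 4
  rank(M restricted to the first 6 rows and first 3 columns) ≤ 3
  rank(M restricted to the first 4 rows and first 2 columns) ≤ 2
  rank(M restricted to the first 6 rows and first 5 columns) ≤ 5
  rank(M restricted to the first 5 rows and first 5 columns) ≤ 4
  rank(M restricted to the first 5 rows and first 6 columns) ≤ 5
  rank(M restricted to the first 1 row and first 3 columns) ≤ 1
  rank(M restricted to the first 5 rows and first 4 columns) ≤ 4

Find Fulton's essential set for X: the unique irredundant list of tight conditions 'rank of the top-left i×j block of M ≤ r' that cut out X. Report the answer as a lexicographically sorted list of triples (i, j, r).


Propagating the 13 rank bounds to every northwest block:

  0 | 0 | 1 | 1 | 1 | 1
  0 | 0 | 1 | 2 | 2 | 2
  1 | 1 | 2 | 3 | 3 | 3
  1 | 2 | 3 | 4 | 4 | 4
  1 | 2 | 3 | 4 | 4 | 5
  1 | 2 | 3 | 4 | 5 | 6

the unique w with this rank table is (3, 4, 1, 2, 6, 5).

Fulton essential set (2 of the 5 Rothe cells):

[(2, 2, 0), (5, 5, 4)]


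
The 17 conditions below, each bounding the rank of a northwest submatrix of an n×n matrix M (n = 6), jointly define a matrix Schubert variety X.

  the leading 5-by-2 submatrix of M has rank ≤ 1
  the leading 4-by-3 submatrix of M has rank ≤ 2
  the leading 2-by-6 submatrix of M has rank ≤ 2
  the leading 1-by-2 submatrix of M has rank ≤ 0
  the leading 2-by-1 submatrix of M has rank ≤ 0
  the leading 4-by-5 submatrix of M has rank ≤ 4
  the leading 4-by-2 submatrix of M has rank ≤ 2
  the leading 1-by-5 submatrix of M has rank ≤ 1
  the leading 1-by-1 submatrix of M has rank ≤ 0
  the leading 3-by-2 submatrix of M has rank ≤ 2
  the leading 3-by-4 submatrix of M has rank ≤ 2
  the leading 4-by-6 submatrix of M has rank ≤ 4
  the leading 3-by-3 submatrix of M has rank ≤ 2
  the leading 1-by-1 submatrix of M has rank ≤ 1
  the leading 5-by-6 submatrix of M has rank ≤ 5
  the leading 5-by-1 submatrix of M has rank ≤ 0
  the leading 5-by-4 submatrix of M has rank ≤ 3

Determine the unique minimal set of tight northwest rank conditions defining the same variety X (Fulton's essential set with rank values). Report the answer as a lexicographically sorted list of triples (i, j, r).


Recovering R(i,j) via the rank-extension bound from the 17 conditions:

  R[1]: 0 0 1 1 1 1
  R[2]: 0 1 2 2 2 2
  R[3]: 0 1 2 2 3 3
  R[4]: 0 1 2 3 4 4
  R[5]: 0 1 2 3 4 5
  R[6]: 1 2 3 4 5 6

reading off 1-entries of Δ²R: w = (3, 2, 5, 4, 6, 1).

Rothe diagram D(w) (7 cells), 3 SE-corners (essential conditions):

[(1, 2, 0), (3, 4, 2), (5, 1, 0)]
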